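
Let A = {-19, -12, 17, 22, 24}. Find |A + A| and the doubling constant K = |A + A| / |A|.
K = |A + A| / |A| = 14/5

Enumerate A + A = {a + b : a, b ∈ A}. With |A| = 5, there are |A|^2 = 25 ordered sum pairs; collecting distinct values, A + A = {-38, -31, -24, -2, 3, 5, 10, 12, 34, 39, 41, 44, 46, 48}, so |A + A| = 14. Thus K = 14/5. For comparison, the minimum possible |A + A| over all 5-element sets is 2·5 − 1 = 9 (so min K = 9/5), attained only by arithmetic progressions.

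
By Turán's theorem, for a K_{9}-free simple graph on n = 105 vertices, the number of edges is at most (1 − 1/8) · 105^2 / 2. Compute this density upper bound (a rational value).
Turán density bound = (7/8) · 105^2/2 = 77175/16 ≈ 4823.4375

Turán's theorem: ex(n, K_{r+1}) is achieved by the complete r-partite Turán graph T(n, r) with parts as balanced as possible, and is at most (1 − 1/r) · n^2/2. For r = 8, n = 105: the density bound is (7/8) · 11025/2 = 77175/16 ≈ 4823.4375. The integer-valued extremum is e(T(105, 8)) = 4823, which is strictly less than the density bound 77175/16 since 8 ∤ 105 (the parts of T(105, 8) cannot all be equal).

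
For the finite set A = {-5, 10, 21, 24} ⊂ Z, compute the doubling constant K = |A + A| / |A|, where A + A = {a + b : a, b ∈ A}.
K = |A + A| / |A| = 10/4 = 5/2

Enumerate A + A = {a + b : a, b ∈ A}. With |A| = 4, there are |A|^2 = 16 ordered sum pairs; collecting distinct values, A + A = {-10, 5, 16, 19, 20, 31, 34, 42, 45, 48}, so |A + A| = 10. Thus K = 10/4 = 5/2. For comparison, the minimum possible |A + A| over all 4-element sets is 2·4 − 1 = 7 (so min K = 7/4), attained only by arithmetic progressions.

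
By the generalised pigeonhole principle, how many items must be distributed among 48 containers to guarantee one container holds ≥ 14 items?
n = (14 − 1)·48 + 1 = 625

By the generalised pigeonhole principle, to guarantee some box contains ≥ r objects we need more than (r − 1) · k objects total. Threshold: n = (r − 1) · k + 1. With r = 14 and k = 48: n = 13 · 48 + 1 = 624 + 1 = 625. For n = 624 = 13 · 48, we can put exactly 13 objects in every box, avoiding 14 in any single one — so 625 is tight.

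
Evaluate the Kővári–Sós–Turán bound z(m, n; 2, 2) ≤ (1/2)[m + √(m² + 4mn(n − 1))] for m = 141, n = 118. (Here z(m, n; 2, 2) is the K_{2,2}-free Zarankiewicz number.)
z(141, 118; 2, 2) ≤ (1/2)[141 + √(141² + 4·141·118·117)] = (1/2)[141 + √7806465] = 1467.5026

Kővári–Sós–Turán: let r_1, ..., r_141 be the row sums and z = Σ r_i the total number of 1s. Each pair of columns can share at most one row with both entries 1 (else a 2×2 all-ones block appears), so Σ_i C(r_i, 2) ≤ C(118, 2) = 6903. By convexity Σ_i C(r_i, 2) ≥ 141·C(z/141, 2) = z(z − 141)/(2·141), giving z² − 141z − 141·118·117 ≤ 0 and hence z ≤ (1/2)[141 + √(19881 + 4·1946646)] = (1/2)[141 + √7806465] ≈ (1/2)(141 + 2794.0052) = 1467.5026.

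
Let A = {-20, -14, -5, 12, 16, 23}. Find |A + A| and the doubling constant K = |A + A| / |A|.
K = |A + A| / |A| = 21/6 = 7/2

Enumerate A + A = {a + b : a, b ∈ A}. With |A| = 6, there are |A|^2 = 36 ordered sum pairs; collecting distinct values, A + A = {-40, -34, -28, -25, -19, -10, -8, -4, -2, 2, 3, 7, 9, 11, 18, 24, 28, 32, 35, 39, 46}, so |A + A| = 21. Thus K = 21/6 = 7/2. For comparison, the minimum possible |A + A| over all 6-element sets is 2·6 − 1 = 11 (so min K = 11/6), attained only by arithmetic progressions.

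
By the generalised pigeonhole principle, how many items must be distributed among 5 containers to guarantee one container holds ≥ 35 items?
n = (35 − 1)·5 + 1 = 171

By the generalised pigeonhole principle, to guarantee some box contains ≥ r objects we need more than (r − 1) · k objects total. Threshold: n = (r − 1) · k + 1. With r = 35 and k = 5: n = 34 · 5 + 1 = 170 + 1 = 171. For n = 170 = 34 · 5, we can put exactly 34 objects in every box, avoiding 35 in any single one — so 171 is tight.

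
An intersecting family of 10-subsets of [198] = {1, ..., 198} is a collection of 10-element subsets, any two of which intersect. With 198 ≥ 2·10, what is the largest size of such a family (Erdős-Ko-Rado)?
max |F| = C(197, 9) = 1023064266708120

Erdős-Ko-Rado (1961): when n ≥ 2k, max |F| = C(n−1, k−1). The bound is attained by the star {A : i ∈ A} for any fixed i ∈ [n]. Here C(198−1, 10−1) = C(197, 9) = 1023064266708120.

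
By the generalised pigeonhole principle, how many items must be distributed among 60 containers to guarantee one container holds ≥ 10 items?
n = (10 − 1)·60 + 1 = 541

By the generalised pigeonhole principle, to guarantee some box contains ≥ r objects we need more than (r − 1) · k objects total. Threshold: n = (r − 1) · k + 1. With r = 10 and k = 60: n = 9 · 60 + 1 = 540 + 1 = 541. For n = 540 = 9 · 60, we can put exactly 9 objects in every box, avoiding 10 in any single one — so 541 is tight.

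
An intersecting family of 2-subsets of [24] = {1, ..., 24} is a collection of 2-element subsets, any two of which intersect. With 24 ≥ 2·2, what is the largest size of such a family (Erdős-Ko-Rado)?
max |F| = C(23, 1) = 23

The Erdős-Ko-Rado theorem states: for n ≥ 2k, an intersecting family of k-subsets of an n-element set has size at most C(n − 1, k − 1), with equality for 'star' families {A ⊆ [n] : |A| = k, i ∈ A} (fix an element i). For n = 24, k = 2: C(23, 1) = 23.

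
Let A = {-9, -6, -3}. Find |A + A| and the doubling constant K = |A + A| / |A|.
K = |A + A| / |A| = 5/3

Enumerate A + A = {a + b : a, b ∈ A}. With |A| = 3, there are |A|^2 = 9 ordered sum pairs; collecting distinct values, A + A = {-18, -15, -12, -9, -6}, so |A + A| = 5. Thus K = 5/3. Here |A + A| = 2|A| − 1 = 5, the minimum possible — so K = 5/3 is minimal, which holds iff A is an arithmetic progression.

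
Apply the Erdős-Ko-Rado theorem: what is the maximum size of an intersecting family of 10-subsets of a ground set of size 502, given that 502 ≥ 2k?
max |F| = C(501, 9) = 5097904765028539750

Erdős-Ko-Rado (1961): when n ≥ 2k, max |F| = C(n−1, k−1). The bound is attained by the star {A : i ∈ A} for any fixed i ∈ [n]. Here C(502−1, 10−1) = C(501, 9) = 5097904765028539750.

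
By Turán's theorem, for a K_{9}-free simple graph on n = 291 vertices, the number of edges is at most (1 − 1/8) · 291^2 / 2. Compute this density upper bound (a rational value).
Turán density bound = (7/8) · 291^2/2 = 592767/16 ≈ 37047.9375

Turán's theorem: ex(n, K_{r+1}) is achieved by the complete r-partite Turán graph T(n, r) with parts as balanced as possible, and is at most (1 − 1/r) · n^2/2. For r = 8, n = 291: the density bound is (7/8) · 84681/2 = 592767/16 ≈ 37047.9375. The integer-valued extremum is e(T(291, 8)) = 37047, which is strictly less than the density bound 592767/16 since 8 ∤ 291 (the parts of T(291, 8) cannot all be equal).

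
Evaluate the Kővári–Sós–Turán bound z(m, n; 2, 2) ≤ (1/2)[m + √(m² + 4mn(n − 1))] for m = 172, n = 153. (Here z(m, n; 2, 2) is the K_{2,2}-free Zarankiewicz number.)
z(172, 153; 2, 2) ≤ (1/2)[172 + √(172² + 4·172·153·152)] = (1/2)[172 + √16029712] = 2087.8561

Kővári–Sós–Turán: let r_1, ..., r_172 be the row sums and z = Σ r_i the total number of 1s. Each pair of columns can share at most one row with both entries 1 (else a 2×2 all-ones block appears), so Σ_i C(r_i, 2) ≤ C(153, 2) = 11628. By convexity Σ_i C(r_i, 2) ≥ 172·C(z/172, 2) = z(z − 172)/(2·172), giving z² − 172z − 172·153·152 ≤ 0 and hence z ≤ (1/2)[172 + √(29584 + 4·4000032)] = (1/2)[172 + √16029712] ≈ (1/2)(172 + 4003.7123) = 2087.8561.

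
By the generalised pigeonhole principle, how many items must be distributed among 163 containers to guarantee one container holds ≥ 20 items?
n = (20 − 1)·163 + 1 = 3098

By the generalised pigeonhole principle, to guarantee some box contains ≥ r objects we need more than (r − 1) · k objects total. Threshold: n = (r − 1) · k + 1. With r = 20 and k = 163: n = 19 · 163 + 1 = 3097 + 1 = 3098. For n = 3097 = 19 · 163, we can put exactly 19 objects in every box, avoiding 20 in any single one — so 3098 is tight.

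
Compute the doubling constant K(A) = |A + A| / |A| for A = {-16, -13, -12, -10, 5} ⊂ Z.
K = |A + A| / |A| = 14/5

Enumerate A + A = {a + b : a, b ∈ A}. With |A| = 5, there are |A|^2 = 25 ordered sum pairs; collecting distinct values, A + A = {-32, -29, -28, -26, -25, -24, -23, -22, -20, -11, -8, -7, -5, 10}, so |A + A| = 14. Thus K = 14/5. For comparison, the minimum possible |A + A| over all 5-element sets is 2·5 − 1 = 9 (so min K = 9/5), attained only by arithmetic progressions.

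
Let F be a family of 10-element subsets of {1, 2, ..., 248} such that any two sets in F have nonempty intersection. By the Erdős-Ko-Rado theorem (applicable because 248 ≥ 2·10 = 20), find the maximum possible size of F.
max |F| = C(247, 9) = 8137158265806570

Erdős-Ko-Rado (1961): when n ≥ 2k, max |F| = C(n−1, k−1). The bound is attained by the star {A : i ∈ A} for any fixed i ∈ [n]. Here C(248−1, 10−1) = C(247, 9) = 8137158265806570.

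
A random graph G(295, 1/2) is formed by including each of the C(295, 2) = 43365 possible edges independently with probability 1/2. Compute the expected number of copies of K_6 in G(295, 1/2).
E[# K_6] = C(295, 6) · (1/2)^C(6, 2) = 869717699935 / 2^15 ≈ 26541677.854462

For each 6-subset S of vertices (there are C(295, 6) = 869717699935 such S), let X_S = 1 if S induces a K_6 (all C(6, 2) = 15 edges present). Then P(X_S = 1) = (1/2)^15 = 1/32768. By linearity of expectation, E[# K_6] = C(295, 6) · (1/2)^15 = 869717699935 / 32768 ≈ 26541677.854462.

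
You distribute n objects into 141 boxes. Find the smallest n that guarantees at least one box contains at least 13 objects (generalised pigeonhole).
n = (13 − 1)·141 + 1 = 1693

By the generalised pigeonhole principle, to guarantee some box contains ≥ r objects we need more than (r − 1) · k objects total. Threshold: n = (r − 1) · k + 1. With r = 13 and k = 141: n = 12 · 141 + 1 = 1692 + 1 = 1693. For n = 1692 = 12 · 141, we can put exactly 12 objects in every box, avoiding 13 in any single one — so 1693 is tight.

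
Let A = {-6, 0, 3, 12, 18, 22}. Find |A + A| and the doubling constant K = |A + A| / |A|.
K = |A + A| / |A| = 19/6

Enumerate A + A = {a + b : a, b ∈ A}. With |A| = 6, there are |A|^2 = 36 ordered sum pairs; collecting distinct values, A + A = {-12, -6, -3, 0, 3, 6, 12, 15, 16, 18, 21, 22, 24, 25, 30, 34, 36, 40, 44}, so |A + A| = 19. Thus K = 19/6. For comparison, the minimum possible |A + A| over all 6-element sets is 2·6 − 1 = 11 (so min K = 11/6), attained only by arithmetic progressions.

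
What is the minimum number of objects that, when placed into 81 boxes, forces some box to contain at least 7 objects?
n = (7 − 1)·81 + 1 = 487

By the generalised pigeonhole principle, to guarantee some box contains ≥ r objects we need more than (r − 1) · k objects total. Threshold: n = (r − 1) · k + 1. With r = 7 and k = 81: n = 6 · 81 + 1 = 486 + 1 = 487. For n = 486 = 6 · 81, we can put exactly 6 objects in every box, avoiding 7 in any single one — so 487 is tight.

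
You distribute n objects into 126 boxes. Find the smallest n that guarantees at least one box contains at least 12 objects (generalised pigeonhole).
n = (12 − 1)·126 + 1 = 1387

By the generalised pigeonhole principle, to guarantee some box contains ≥ r objects we need more than (r − 1) · k objects total. Threshold: n = (r − 1) · k + 1. With r = 12 and k = 126: n = 11 · 126 + 1 = 1386 + 1 = 1387. For n = 1386 = 11 · 126, we can put exactly 11 objects in every box, avoiding 12 in any single one — so 1387 is tight.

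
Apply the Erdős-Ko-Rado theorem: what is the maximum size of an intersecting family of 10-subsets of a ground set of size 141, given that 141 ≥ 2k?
max |F| = C(140, 9) = 43790762164380

Erdős-Ko-Rado (1961): when n ≥ 2k, max |F| = C(n−1, k−1). The bound is attained by the star {A : i ∈ A} for any fixed i ∈ [n]. Here C(141−1, 10−1) = C(140, 9) = 43790762164380.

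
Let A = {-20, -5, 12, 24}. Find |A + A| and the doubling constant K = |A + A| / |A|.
K = |A + A| / |A| = 10/4 = 5/2

Enumerate A + A = {a + b : a, b ∈ A}. With |A| = 4, there are |A|^2 = 16 ordered sum pairs; collecting distinct values, A + A = {-40, -25, -10, -8, 4, 7, 19, 24, 36, 48}, so |A + A| = 10. Thus K = 10/4 = 5/2. For comparison, the minimum possible |A + A| over all 4-element sets is 2·4 − 1 = 7 (so min K = 7/4), attained only by arithmetic progressions.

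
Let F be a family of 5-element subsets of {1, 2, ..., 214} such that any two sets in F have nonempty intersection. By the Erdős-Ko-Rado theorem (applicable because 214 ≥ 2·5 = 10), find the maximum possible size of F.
max |F| = C(213, 4) = 83369265

Erdős-Ko-Rado (1961): when n ≥ 2k, max |F| = C(n−1, k−1). The bound is attained by the star {A : i ∈ A} for any fixed i ∈ [n]. Here C(214−1, 5−1) = C(213, 4) = 83369265.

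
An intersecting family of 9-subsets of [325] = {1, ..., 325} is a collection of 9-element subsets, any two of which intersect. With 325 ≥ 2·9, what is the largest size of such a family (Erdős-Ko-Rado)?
max |F| = C(324, 8) = 2760672930113736

The Erdős-Ko-Rado theorem states: for n ≥ 2k, an intersecting family of k-subsets of an n-element set has size at most C(n − 1, k − 1), with equality for 'star' families {A ⊆ [n] : |A| = k, i ∈ A} (fix an element i). For n = 325, k = 9: C(324, 8) = 2760672930113736.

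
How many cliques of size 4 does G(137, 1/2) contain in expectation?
E[# K_4] = C(137, 4) · (1/2)^C(4, 2) = 14043870 / 2^6 = 7021935/32 = 219435.46875

For each 4-subset S of vertices (there are C(137, 4) = 14043870 such S), let X_S = 1 if S induces a K_4 (all C(4, 2) = 6 edges present). Then P(X_S = 1) = (1/2)^6 = 1/64. By linearity of expectation, E[# K_4] = C(137, 4) · (1/2)^6 = 14043870 / 64 = 7021935/32 = 219435.46875.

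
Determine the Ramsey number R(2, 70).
R(2, 70) = 70

R(2, k) = k for all k ≥ 2: in a 2-colouring of K_k, either some edge is red (a red K_2) or all edges are blue (a blue K_k). And K_{69} coloured all-blue has no blue K_70, so R(2, 70) > 69. Hence R(2, 70) = 70.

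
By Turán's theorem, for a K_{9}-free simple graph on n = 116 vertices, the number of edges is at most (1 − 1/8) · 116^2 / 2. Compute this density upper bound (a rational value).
Turán density bound = (7/8) · 116^2/2 = 5887

Turán's theorem: ex(n, K_{r+1}) is achieved by the complete r-partite Turán graph T(n, r) with parts as balanced as possible, and is at most (1 − 1/r) · n^2/2. For r = 8, n = 116: the density bound is (7/8) · 13456/2 = 5887. The integer-valued extremum is e(T(116, 8)) = 5886, which is strictly less than the density bound 5887 since 8 ∤ 116 (the parts of T(116, 8) cannot all be equal).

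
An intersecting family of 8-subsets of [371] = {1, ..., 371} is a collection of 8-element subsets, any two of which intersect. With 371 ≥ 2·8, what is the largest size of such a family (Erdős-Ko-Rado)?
max |F| = C(370, 7) = 177904433119920

Erdős-Ko-Rado (1961): when n ≥ 2k, max |F| = C(n−1, k−1). The bound is attained by the star {A : i ∈ A} for any fixed i ∈ [n]. Here C(371−1, 8−1) = C(370, 7) = 177904433119920.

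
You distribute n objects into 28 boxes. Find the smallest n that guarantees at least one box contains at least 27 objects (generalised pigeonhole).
n = (27 − 1)·28 + 1 = 729

By the generalised pigeonhole principle, to guarantee some box contains ≥ r objects we need more than (r − 1) · k objects total. Threshold: n = (r − 1) · k + 1. With r = 27 and k = 28: n = 26 · 28 + 1 = 728 + 1 = 729. For n = 728 = 26 · 28, we can put exactly 26 objects in every box, avoiding 27 in any single one — so 729 is tight.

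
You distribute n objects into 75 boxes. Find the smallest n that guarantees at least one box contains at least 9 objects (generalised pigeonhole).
n = (9 − 1)·75 + 1 = 601

By the generalised pigeonhole principle, to guarantee some box contains ≥ r objects we need more than (r − 1) · k objects total. Threshold: n = (r − 1) · k + 1. With r = 9 and k = 75: n = 8 · 75 + 1 = 600 + 1 = 601. For n = 600 = 8 · 75, we can put exactly 8 objects in every box, avoiding 9 in any single one — so 601 is tight.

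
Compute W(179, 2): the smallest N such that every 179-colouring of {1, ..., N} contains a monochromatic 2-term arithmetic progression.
W(179, 2) = 179 + 1 = 180

A 2-term AP is any pair of integers, so a monochromatic 2-AP exists iff some colour is used at least twice. With 179 colours, the colouring i ↦ i on {1, ..., 179} uses each colour once, avoiding any monochromatic pair, so W(179, 2) > 179. For {1, ..., 180}, pigeonhole forces two integers of the same colour, which form a monochromatic 2-AP. Hence W(179, 2) = 180.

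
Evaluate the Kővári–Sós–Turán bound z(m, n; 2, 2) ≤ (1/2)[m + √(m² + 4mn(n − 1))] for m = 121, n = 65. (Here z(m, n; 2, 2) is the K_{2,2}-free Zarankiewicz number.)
z(121, 65; 2, 2) ≤ (1/2)[121 + √(121² + 4·121·65·64)] = (1/2)[121 + √2028081] = 772.5535

Kővári–Sós–Turán: let r_1, ..., r_121 be the row sums and z = Σ r_i the total number of 1s. Each pair of columns can share at most one row with both entries 1 (else a 2×2 all-ones block appears), so Σ_i C(r_i, 2) ≤ C(65, 2) = 2080. By convexity Σ_i C(r_i, 2) ≥ 121·C(z/121, 2) = z(z − 121)/(2·121), giving z² − 121z − 121·65·64 ≤ 0 and hence z ≤ (1/2)[121 + √(14641 + 4·503360)] = (1/2)[121 + √2028081] ≈ (1/2)(121 + 1424.1071) = 772.5535.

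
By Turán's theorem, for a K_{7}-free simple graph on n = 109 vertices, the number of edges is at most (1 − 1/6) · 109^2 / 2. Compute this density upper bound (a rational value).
Turán density bound = (5/6) · 109^2/2 = 59405/12 ≈ 4950.4167

Turán's theorem: ex(n, K_{r+1}) is achieved by the complete r-partite Turán graph T(n, r) with parts as balanced as possible, and is at most (1 − 1/r) · n^2/2. For r = 6, n = 109: the density bound is (5/6) · 11881/2 = 59405/12 ≈ 4950.4167. The integer-valued extremum is e(T(109, 6)) = 4950, which is strictly less than the density bound 59405/12 since 6 ∤ 109 (the parts of T(109, 6) cannot all be equal).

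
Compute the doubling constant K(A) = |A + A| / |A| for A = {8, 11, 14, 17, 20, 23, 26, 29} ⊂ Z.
K = |A + A| / |A| = 15/8

Enumerate A + A = {a + b : a, b ∈ A}. With |A| = 8, there are |A|^2 = 64 ordered sum pairs; collecting distinct values, A + A = {16, 19, 22, 25, 28, 31, 34, 37, 40, 43, 46, 49, 52, 55, 58}, so |A + A| = 15. Thus K = 15/8. Here |A + A| = 2|A| − 1 = 15, the minimum possible — so K = 15/8 is minimal, which holds iff A is an arithmetic progression.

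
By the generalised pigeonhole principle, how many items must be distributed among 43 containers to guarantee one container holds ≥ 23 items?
n = (23 − 1)·43 + 1 = 947

By the generalised pigeonhole principle, to guarantee some box contains ≥ r objects we need more than (r − 1) · k objects total. Threshold: n = (r − 1) · k + 1. With r = 23 and k = 43: n = 22 · 43 + 1 = 946 + 1 = 947. For n = 946 = 22 · 43, we can put exactly 22 objects in every box, avoiding 23 in any single one — so 947 is tight.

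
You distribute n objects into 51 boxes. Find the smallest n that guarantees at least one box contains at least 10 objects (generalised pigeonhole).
n = (10 − 1)·51 + 1 = 460

By the generalised pigeonhole principle, to guarantee some box contains ≥ r objects we need more than (r − 1) · k objects total. Threshold: n = (r − 1) · k + 1. With r = 10 and k = 51: n = 9 · 51 + 1 = 459 + 1 = 460. For n = 459 = 9 · 51, we can put exactly 9 objects in every box, avoiding 10 in any single one — so 460 is tight.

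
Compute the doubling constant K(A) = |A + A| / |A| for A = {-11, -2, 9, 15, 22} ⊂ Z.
K = |A + A| / |A| = 15/5 = 3

Enumerate A + A = {a + b : a, b ∈ A}. With |A| = 5, there are |A|^2 = 25 ordered sum pairs; collecting distinct values, A + A = {-22, -13, -4, -2, 4, 7, 11, 13, 18, 20, 24, 30, 31, 37, 44}, so |A + A| = 15. Thus K = 15/5 = 3. For comparison, the minimum possible |A + A| over all 5-element sets is 2·5 − 1 = 9 (so min K = 9/5), attained only by arithmetic progressions.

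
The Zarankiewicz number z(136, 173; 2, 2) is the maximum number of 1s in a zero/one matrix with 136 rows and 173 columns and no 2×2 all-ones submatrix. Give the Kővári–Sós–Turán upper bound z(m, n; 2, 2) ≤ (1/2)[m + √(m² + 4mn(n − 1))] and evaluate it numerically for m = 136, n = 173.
z(136, 173; 2, 2) ≤ (1/2)[136 + √(136² + 4·136·173·172)] = (1/2)[136 + √16205760] = 2080.8189

Kővári–Sós–Turán: let r_1, ..., r_136 be the row sums and z = Σ r_i the total number of 1s. Each pair of columns can share at most one row with both entries 1 (else a 2×2 all-ones block appears), so Σ_i C(r_i, 2) ≤ C(173, 2) = 14878. By convexity Σ_i C(r_i, 2) ≥ 136·C(z/136, 2) = z(z − 136)/(2·136), giving z² − 136z − 136·173·172 ≤ 0 and hence z ≤ (1/2)[136 + √(18496 + 4·4046816)] = (1/2)[136 + √16205760] ≈ (1/2)(136 + 4025.6378) = 2080.8189.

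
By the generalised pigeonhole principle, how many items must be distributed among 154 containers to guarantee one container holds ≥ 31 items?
n = (31 − 1)·154 + 1 = 4621

By the generalised pigeonhole principle, to guarantee some box contains ≥ r objects we need more than (r − 1) · k objects total. Threshold: n = (r − 1) · k + 1. With r = 31 and k = 154: n = 30 · 154 + 1 = 4620 + 1 = 4621. For n = 4620 = 30 · 154, we can put exactly 30 objects in every box, avoiding 31 in any single one — so 4621 is tight.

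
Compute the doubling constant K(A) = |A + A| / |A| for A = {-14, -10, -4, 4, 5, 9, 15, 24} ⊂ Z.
K = |A + A| / |A| = 30/8 = 15/4

Enumerate A + A = {a + b : a, b ∈ A}. With |A| = 8, there are |A|^2 = 64 ordered sum pairs; collecting distinct values, A + A = {-28, -24, -20, -18, -14, -10, -9, -8, -6, -5, -1, 0, 1, 5, 8, 9, 10, 11, 13, 14, 18, 19, 20, 24, 28, 29, 30, 33, 39, 48}, so |A + A| = 30. Thus K = 30/8 = 15/4. For comparison, the minimum possible |A + A| over all 8-element sets is 2·8 − 1 = 15 (so min K = 15/8), attained only by arithmetic progressions.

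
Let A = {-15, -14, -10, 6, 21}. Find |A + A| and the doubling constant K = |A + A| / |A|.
K = |A + A| / |A| = 15/5 = 3

Enumerate A + A = {a + b : a, b ∈ A}. With |A| = 5, there are |A|^2 = 25 ordered sum pairs; collecting distinct values, A + A = {-30, -29, -28, -25, -24, -20, -9, -8, -4, 6, 7, 11, 12, 27, 42}, so |A + A| = 15. Thus K = 15/5 = 3. For comparison, the minimum possible |A + A| over all 5-element sets is 2·5 − 1 = 9 (so min K = 9/5), attained only by arithmetic progressions.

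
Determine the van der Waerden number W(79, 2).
W(79, 2) = 79 + 1 = 80

A 2-term AP is any pair of integers, so a monochromatic 2-AP exists iff some colour is used at least twice. With 79 colours, the colouring i ↦ i on {1, ..., 79} uses each colour once, avoiding any monochromatic pair, so W(79, 2) > 79. For {1, ..., 80}, pigeonhole forces two integers of the same colour, which form a monochromatic 2-AP. Hence W(79, 2) = 80.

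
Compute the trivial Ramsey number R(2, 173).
R(2, 173) = 173

R(2, k) = k for all k ≥ 2: in a 2-colouring of K_k, either some edge is red (a red K_2) or all edges are blue (a blue K_k). And K_{172} coloured all-blue has no blue K_173, so R(2, 173) > 172. Hence R(2, 173) = 173.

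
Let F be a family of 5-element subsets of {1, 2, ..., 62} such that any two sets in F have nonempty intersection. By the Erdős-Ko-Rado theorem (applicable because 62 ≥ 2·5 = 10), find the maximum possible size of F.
max |F| = C(61, 4) = 521855

The Erdős-Ko-Rado theorem states: for n ≥ 2k, an intersecting family of k-subsets of an n-element set has size at most C(n − 1, k − 1), with equality for 'star' families {A ⊆ [n] : |A| = k, i ∈ A} (fix an element i). For n = 62, k = 5: C(61, 4) = 521855.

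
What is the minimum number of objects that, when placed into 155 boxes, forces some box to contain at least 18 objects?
n = (18 − 1)·155 + 1 = 2636

By the generalised pigeonhole principle, to guarantee some box contains ≥ r objects we need more than (r − 1) · k objects total. Threshold: n = (r − 1) · k + 1. With r = 18 and k = 155: n = 17 · 155 + 1 = 2635 + 1 = 2636. For n = 2635 = 17 · 155, we can put exactly 17 objects in every box, avoiding 18 in any single one — so 2636 is tight.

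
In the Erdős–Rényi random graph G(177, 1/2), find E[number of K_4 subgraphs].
E[# K_4] = C(177, 4) · (1/2)^C(4, 2) = 39524100 / 2^6 = 9881025/16 = 617564.0625

For each 4-subset S of vertices (there are C(177, 4) = 39524100 such S), let X_S = 1 if S induces a K_4 (all C(4, 2) = 6 edges present). Then P(X_S = 1) = (1/2)^6 = 1/64. By linearity of expectation, E[# K_4] = C(177, 4) · (1/2)^6 = 39524100 / 64 = 9881025/16 = 617564.0625.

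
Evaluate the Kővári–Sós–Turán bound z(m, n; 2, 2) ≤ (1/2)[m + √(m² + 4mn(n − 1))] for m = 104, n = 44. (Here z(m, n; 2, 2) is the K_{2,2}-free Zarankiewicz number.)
z(104, 44; 2, 2) ≤ (1/2)[104 + √(104² + 4·104·44·43)] = (1/2)[104 + √797888] = 498.6229

Kővári–Sós–Turán: let r_1, ..., r_104 be the row sums and z = Σ r_i the total number of 1s. Each pair of columns can share at most one row with both entries 1 (else a 2×2 all-ones block appears), so Σ_i C(r_i, 2) ≤ C(44, 2) = 946. By convexity Σ_i C(r_i, 2) ≥ 104·C(z/104, 2) = z(z − 104)/(2·104), giving z² − 104z − 104·44·43 ≤ 0 and hence z ≤ (1/2)[104 + √(10816 + 4·196768)] = (1/2)[104 + √797888] ≈ (1/2)(104 + 893.2458) = 498.6229.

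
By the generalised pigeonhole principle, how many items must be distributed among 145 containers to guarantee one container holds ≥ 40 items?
n = (40 − 1)·145 + 1 = 5656

By the generalised pigeonhole principle, to guarantee some box contains ≥ r objects we need more than (r − 1) · k objects total. Threshold: n = (r − 1) · k + 1. With r = 40 and k = 145: n = 39 · 145 + 1 = 5655 + 1 = 5656. For n = 5655 = 39 · 145, we can put exactly 39 objects in every box, avoiding 40 in any single one — so 5656 is tight.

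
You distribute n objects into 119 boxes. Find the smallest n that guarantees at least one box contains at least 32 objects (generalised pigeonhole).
n = (32 − 1)·119 + 1 = 3690

By the generalised pigeonhole principle, to guarantee some box contains ≥ r objects we need more than (r − 1) · k objects total. Threshold: n = (r − 1) · k + 1. With r = 32 and k = 119: n = 31 · 119 + 1 = 3689 + 1 = 3690. For n = 3689 = 31 · 119, we can put exactly 31 objects in every box, avoiding 32 in any single one — so 3690 is tight.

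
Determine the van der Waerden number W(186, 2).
W(186, 2) = 186 + 1 = 187

A 2-term AP is any pair of integers, so a monochromatic 2-AP exists iff some colour is used at least twice. With 186 colours, the colouring i ↦ i on {1, ..., 186} uses each colour once, avoiding any monochromatic pair, so W(186, 2) > 186. For {1, ..., 187}, pigeonhole forces two integers of the same colour, which form a monochromatic 2-AP. Hence W(186, 2) = 187.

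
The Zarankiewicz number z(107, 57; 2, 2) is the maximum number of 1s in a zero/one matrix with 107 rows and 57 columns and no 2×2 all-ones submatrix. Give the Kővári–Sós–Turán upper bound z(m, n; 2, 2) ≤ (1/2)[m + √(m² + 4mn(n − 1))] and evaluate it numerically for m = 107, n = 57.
z(107, 57; 2, 2) ≤ (1/2)[107 + √(107² + 4·107·57·56)] = (1/2)[107 + √1377625] = 640.3614

Kővári–Sós–Turán: let r_1, ..., r_107 be the row sums and z = Σ r_i the total number of 1s. Each pair of columns can share at most one row with both entries 1 (else a 2×2 all-ones block appears), so Σ_i C(r_i, 2) ≤ C(57, 2) = 1596. By convexity Σ_i C(r_i, 2) ≥ 107·C(z/107, 2) = z(z − 107)/(2·107), giving z² − 107z − 107·57·56 ≤ 0 and hence z ≤ (1/2)[107 + √(11449 + 4·341544)] = (1/2)[107 + √1377625] ≈ (1/2)(107 + 1173.7227) = 640.3614.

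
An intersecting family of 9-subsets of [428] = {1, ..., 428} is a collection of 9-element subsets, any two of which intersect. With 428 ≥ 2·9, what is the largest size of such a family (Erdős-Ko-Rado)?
max |F| = C(427, 8) = 25659958042163025

The Erdős-Ko-Rado theorem states: for n ≥ 2k, an intersecting family of k-subsets of an n-element set has size at most C(n − 1, k − 1), with equality for 'star' families {A ⊆ [n] : |A| = k, i ∈ A} (fix an element i). For n = 428, k = 9: C(427, 8) = 25659958042163025.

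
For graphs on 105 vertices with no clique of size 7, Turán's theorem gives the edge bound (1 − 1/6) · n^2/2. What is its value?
Turán density bound = (5/6) · 105^2/2 = 18375/4 ≈ 4593.75

Turán's theorem: ex(n, K_{r+1}) is achieved by the complete r-partite Turán graph T(n, r) with parts as balanced as possible, and is at most (1 − 1/r) · n^2/2. For r = 6, n = 105: the density bound is (5/6) · 11025/2 = 18375/4 ≈ 4593.75. The integer-valued extremum is e(T(105, 6)) = 4593, which is strictly less than the density bound 18375/4 since 6 ∤ 105 (the parts of T(105, 6) cannot all be equal).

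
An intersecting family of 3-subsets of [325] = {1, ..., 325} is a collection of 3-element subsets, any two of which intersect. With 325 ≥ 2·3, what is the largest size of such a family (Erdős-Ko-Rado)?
max |F| = C(324, 2) = 52326

The Erdős-Ko-Rado theorem states: for n ≥ 2k, an intersecting family of k-subsets of an n-element set has size at most C(n − 1, k − 1), with equality for 'star' families {A ⊆ [n] : |A| = k, i ∈ A} (fix an element i). For n = 325, k = 3: C(324, 2) = 52326.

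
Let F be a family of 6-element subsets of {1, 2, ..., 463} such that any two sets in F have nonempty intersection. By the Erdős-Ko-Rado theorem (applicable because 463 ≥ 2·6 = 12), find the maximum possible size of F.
max |F| = C(462, 5) = 171631757682

Erdős-Ko-Rado (1961): when n ≥ 2k, max |F| = C(n−1, k−1). The bound is attained by the star {A : i ∈ A} for any fixed i ∈ [n]. Here C(463−1, 6−1) = C(462, 5) = 171631757682.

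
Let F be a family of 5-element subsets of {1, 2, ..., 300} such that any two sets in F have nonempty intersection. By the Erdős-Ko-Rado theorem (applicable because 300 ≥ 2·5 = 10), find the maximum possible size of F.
max |F| = C(299, 4) = 326380626

The Erdős-Ko-Rado theorem states: for n ≥ 2k, an intersecting family of k-subsets of an n-element set has size at most C(n − 1, k − 1), with equality for 'star' families {A ⊆ [n] : |A| = k, i ∈ A} (fix an element i). For n = 300, k = 5: C(299, 4) = 326380626.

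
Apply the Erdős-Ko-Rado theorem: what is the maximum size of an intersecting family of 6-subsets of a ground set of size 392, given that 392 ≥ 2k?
max |F| = C(391, 5) = 74225376693

Erdős-Ko-Rado (1961): when n ≥ 2k, max |F| = C(n−1, k−1). The bound is attained by the star {A : i ∈ A} for any fixed i ∈ [n]. Here C(392−1, 6−1) = C(391, 5) = 74225376693.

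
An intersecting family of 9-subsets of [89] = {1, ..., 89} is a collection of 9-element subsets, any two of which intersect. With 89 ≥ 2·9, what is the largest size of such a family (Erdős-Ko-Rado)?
max |F| = C(88, 8) = 64276915527

Erdős-Ko-Rado (1961): when n ≥ 2k, max |F| = C(n−1, k−1). The bound is attained by the star {A : i ∈ A} for any fixed i ∈ [n]. Here C(89−1, 9−1) = C(88, 8) = 64276915527.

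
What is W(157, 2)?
W(157, 2) = 157 + 1 = 158

A 2-term AP is any pair of integers, so a monochromatic 2-AP exists iff some colour is used at least twice. With 157 colours, the colouring i ↦ i on {1, ..., 157} uses each colour once, avoiding any monochromatic pair, so W(157, 2) > 157. For {1, ..., 158}, pigeonhole forces two integers of the same colour, which form a monochromatic 2-AP. Hence W(157, 2) = 158.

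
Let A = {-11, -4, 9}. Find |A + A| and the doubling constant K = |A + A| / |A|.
K = |A + A| / |A| = 6/3 = 2

Enumerate A + A = {a + b : a, b ∈ A}. With |A| = 3, there are |A|^2 = 9 ordered sum pairs; collecting distinct values, A + A = {-22, -15, -8, -2, 5, 18}, so |A + A| = 6. Thus K = 6/3 = 2. For comparison, the minimum possible |A + A| over all 3-element sets is 2·3 − 1 = 5 (so min K = 5/3), attained only by arithmetic progressions.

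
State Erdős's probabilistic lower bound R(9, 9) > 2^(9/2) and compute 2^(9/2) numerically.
2^(9/2) = 22.6274; so R(9, 9) > 22.6274

Colour each edge of K_n uniformly at random with red/blue. The expected number of monochromatic K_9 is C(n, 9) · 2 · 2^(−C(9,2)). If C(n, 9) · 2^(1 − C(9,2)) < 1, then with positive probability no monochromatic K_9 exists, so R(9, 9) > n. The standard estimate C(n, 9) ≤ n^9/9! shows this inequality holds whenever n ≤ 2^(9/2) (since 9! · 2^(C(9,2) − 1) > 2^(9^2/2) ≥ n^9). Hence R(9, 9) > 2^(9/2) = 22.6274.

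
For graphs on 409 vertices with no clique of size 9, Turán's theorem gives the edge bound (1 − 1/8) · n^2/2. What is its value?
Turán density bound = (7/8) · 409^2/2 = 1170967/16 ≈ 73185.4375

Turán's theorem: ex(n, K_{r+1}) is achieved by the complete r-partite Turán graph T(n, r) with parts as balanced as possible, and is at most (1 − 1/r) · n^2/2. For r = 8, n = 409: the density bound is (7/8) · 167281/2 = 1170967/16 ≈ 73185.4375. The integer-valued extremum is e(T(409, 8)) = 73185, which is strictly less than the density bound 1170967/16 since 8 ∤ 409 (the parts of T(409, 8) cannot all be equal).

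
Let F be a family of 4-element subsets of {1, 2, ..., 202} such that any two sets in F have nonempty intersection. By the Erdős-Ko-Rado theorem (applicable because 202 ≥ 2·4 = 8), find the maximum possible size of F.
max |F| = C(201, 3) = 1333300

The Erdős-Ko-Rado theorem states: for n ≥ 2k, an intersecting family of k-subsets of an n-element set has size at most C(n − 1, k − 1), with equality for 'star' families {A ⊆ [n] : |A| = k, i ∈ A} (fix an element i). For n = 202, k = 4: C(201, 3) = 1333300.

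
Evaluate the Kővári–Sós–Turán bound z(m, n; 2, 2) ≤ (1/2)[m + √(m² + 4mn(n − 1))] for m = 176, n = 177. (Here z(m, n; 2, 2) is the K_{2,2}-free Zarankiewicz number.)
z(176, 177; 2, 2) ≤ (1/2)[176 + √(176² + 4·176·177·176)] = (1/2)[176 + √21961984] = 2431.1807

Kővári–Sós–Turán: let r_1, ..., r_176 be the row sums and z = Σ r_i the total number of 1s. Each pair of columns can share at most one row with both entries 1 (else a 2×2 all-ones block appears), so Σ_i C(r_i, 2) ≤ C(177, 2) = 15576. By convexity Σ_i C(r_i, 2) ≥ 176·C(z/176, 2) = z(z − 176)/(2·176), giving z² − 176z − 176·177·176 ≤ 0 and hence z ≤ (1/2)[176 + √(30976 + 4·5482752)] = (1/2)[176 + √21961984] ≈ (1/2)(176 + 4686.3615) = 2431.1807.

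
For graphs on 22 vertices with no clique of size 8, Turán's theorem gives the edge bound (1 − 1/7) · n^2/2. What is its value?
Turán density bound = (6/7) · 22^2/2 = 1452/7 ≈ 207.4286

Turán's theorem: ex(n, K_{r+1}) is achieved by the complete r-partite Turán graph T(n, r) with parts as balanced as possible, and is at most (1 − 1/r) · n^2/2. For r = 7, n = 22: the density bound is (6/7) · 484/2 = 1452/7 ≈ 207.4286. The integer-valued extremum is e(T(22, 7)) = 207, which is strictly less than the density bound 1452/7 since 7 ∤ 22 (the parts of T(22, 7) cannot all be equal).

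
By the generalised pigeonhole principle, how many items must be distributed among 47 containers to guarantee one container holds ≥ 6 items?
n = (6 − 1)·47 + 1 = 236

By the generalised pigeonhole principle, to guarantee some box contains ≥ r objects we need more than (r − 1) · k objects total. Threshold: n = (r − 1) · k + 1. With r = 6 and k = 47: n = 5 · 47 + 1 = 235 + 1 = 236. For n = 235 = 5 · 47, we can put exactly 5 objects in every box, avoiding 6 in any single one — so 236 is tight.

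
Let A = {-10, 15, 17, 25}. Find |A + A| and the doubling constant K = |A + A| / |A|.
K = |A + A| / |A| = 10/4 = 5/2

Enumerate A + A = {a + b : a, b ∈ A}. With |A| = 4, there are |A|^2 = 16 ordered sum pairs; collecting distinct values, A + A = {-20, 5, 7, 15, 30, 32, 34, 40, 42, 50}, so |A + A| = 10. Thus K = 10/4 = 5/2. For comparison, the minimum possible |A + A| over all 4-element sets is 2·4 − 1 = 7 (so min K = 7/4), attained only by arithmetic progressions.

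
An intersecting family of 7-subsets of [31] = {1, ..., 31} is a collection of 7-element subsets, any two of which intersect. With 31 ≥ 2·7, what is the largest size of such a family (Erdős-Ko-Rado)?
max |F| = C(30, 6) = 593775

The Erdős-Ko-Rado theorem states: for n ≥ 2k, an intersecting family of k-subsets of an n-element set has size at most C(n − 1, k − 1), with equality for 'star' families {A ⊆ [n] : |A| = k, i ∈ A} (fix an element i). For n = 31, k = 7: C(30, 6) = 593775.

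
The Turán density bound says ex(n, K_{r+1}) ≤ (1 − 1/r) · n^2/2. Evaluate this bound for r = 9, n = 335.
Turán density bound = (8/9) · 335^2/2 = 448900/9 ≈ 49877.7778

Turán's theorem: ex(n, K_{r+1}) is achieved by the complete r-partite Turán graph T(n, r) with parts as balanced as possible, and is at most (1 − 1/r) · n^2/2. For r = 9, n = 335: the density bound is (8/9) · 112225/2 = 448900/9 ≈ 49877.7778. The integer-valued extremum is e(T(335, 9)) = 49877, which is strictly less than the density bound 448900/9 since 9 ∤ 335 (the parts of T(335, 9) cannot all be equal).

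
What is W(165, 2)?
W(165, 2) = 165 + 1 = 166

A 2-term AP is any pair of integers, so a monochromatic 2-AP exists iff some colour is used at least twice. With 165 colours, the colouring i ↦ i on {1, ..., 165} uses each colour once, avoiding any monochromatic pair, so W(165, 2) > 165. For {1, ..., 166}, pigeonhole forces two integers of the same colour, which form a monochromatic 2-AP. Hence W(165, 2) = 166.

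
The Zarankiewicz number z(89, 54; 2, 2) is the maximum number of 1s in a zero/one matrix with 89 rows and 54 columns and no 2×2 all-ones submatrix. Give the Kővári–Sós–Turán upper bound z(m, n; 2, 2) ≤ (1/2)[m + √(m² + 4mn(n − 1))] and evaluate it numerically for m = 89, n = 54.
z(89, 54; 2, 2) ≤ (1/2)[89 + √(89² + 4·89·54·53)] = (1/2)[89 + √1026793] = 551.154

Kővári–Sós–Turán: let r_1, ..., r_89 be the row sums and z = Σ r_i the total number of 1s. Each pair of columns can share at most one row with both entries 1 (else a 2×2 all-ones block appears), so Σ_i C(r_i, 2) ≤ C(54, 2) = 1431. By convexity Σ_i C(r_i, 2) ≥ 89·C(z/89, 2) = z(z − 89)/(2·89), giving z² − 89z − 89·54·53 ≤ 0 and hence z ≤ (1/2)[89 + √(7921 + 4·254718)] = (1/2)[89 + √1026793] ≈ (1/2)(89 + 1013.3079) = 551.154.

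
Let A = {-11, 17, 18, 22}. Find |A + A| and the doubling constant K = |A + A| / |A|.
K = |A + A| / |A| = 10/4 = 5/2

Enumerate A + A = {a + b : a, b ∈ A}. With |A| = 4, there are |A|^2 = 16 ordered sum pairs; collecting distinct values, A + A = {-22, 6, 7, 11, 34, 35, 36, 39, 40, 44}, so |A + A| = 10. Thus K = 10/4 = 5/2. For comparison, the minimum possible |A + A| over all 4-element sets is 2·4 − 1 = 7 (so min K = 7/4), attained only by arithmetic progressions.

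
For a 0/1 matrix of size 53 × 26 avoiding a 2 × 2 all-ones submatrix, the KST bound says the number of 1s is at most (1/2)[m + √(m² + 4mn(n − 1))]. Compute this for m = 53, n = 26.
z(53, 26; 2, 2) ≤ (1/2)[53 + √(53² + 4·53·26·25)] = (1/2)[53 + √140609] = 213.9893

Kővári–Sós–Turán: let r_1, ..., r_53 be the row sums and z = Σ r_i the total number of 1s. Each pair of columns can share at most one row with both entries 1 (else a 2×2 all-ones block appears), so Σ_i C(r_i, 2) ≤ C(26, 2) = 325. By convexity Σ_i C(r_i, 2) ≥ 53·C(z/53, 2) = z(z − 53)/(2·53), giving z² − 53z − 53·26·25 ≤ 0 and hence z ≤ (1/2)[53 + √(2809 + 4·34450)] = (1/2)[53 + √140609] ≈ (1/2)(53 + 374.9787) = 213.9893.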